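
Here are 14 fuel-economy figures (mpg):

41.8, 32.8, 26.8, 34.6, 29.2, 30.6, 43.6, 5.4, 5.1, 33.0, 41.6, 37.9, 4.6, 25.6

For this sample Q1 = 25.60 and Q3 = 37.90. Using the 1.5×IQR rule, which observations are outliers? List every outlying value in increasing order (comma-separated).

IQR = Q3 − Q1 = 37.90 − 25.60 = 12.30.
Lower fence = Q1 − 1.5·IQR = 25.60 − 18.45 = 7.15.
Upper fence = Q3 + 1.5·IQR = 37.90 + 18.45 = 56.35.
4.6 < 7.15 → outlier.
5.1 < 7.15 → outlier.
5.4 < 7.15 → outlier.
All remaining values lie within [7.15, 56.35].

4.6, 5.1, 5.4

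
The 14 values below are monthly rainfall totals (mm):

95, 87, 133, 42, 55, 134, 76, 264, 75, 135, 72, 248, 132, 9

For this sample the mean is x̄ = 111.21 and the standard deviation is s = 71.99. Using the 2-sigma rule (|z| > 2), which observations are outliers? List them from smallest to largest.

Cutoffs at x̄ ± 2s: 111.21 ± 2·71.99 = [-32.77, 255.19].
264: z = 2.12, |z| > 2 → outlier.
Every other value lies within [-32.77, 255.19].

264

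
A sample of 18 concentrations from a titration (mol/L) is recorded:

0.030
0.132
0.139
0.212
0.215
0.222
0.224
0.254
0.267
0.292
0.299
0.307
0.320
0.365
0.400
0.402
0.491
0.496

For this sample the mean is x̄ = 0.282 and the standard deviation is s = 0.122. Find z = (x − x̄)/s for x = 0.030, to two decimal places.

z = (0.030 − 0.282) / 0.122 = -2.07.

-2.07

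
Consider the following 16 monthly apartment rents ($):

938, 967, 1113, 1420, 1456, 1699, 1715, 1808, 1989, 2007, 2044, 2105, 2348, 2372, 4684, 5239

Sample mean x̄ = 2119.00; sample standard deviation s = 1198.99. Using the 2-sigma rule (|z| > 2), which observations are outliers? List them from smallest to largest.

4684, 5239

Cutoffs at x̄ ± 2s: 2119.00 ± 2·1198.99 = [-278.98, 4516.98].
4684: z = 2.14, |z| > 2 → outlier.
5239: z = 2.60, |z| > 2 → outlier.
Every other value lies within [-278.98, 4516.98].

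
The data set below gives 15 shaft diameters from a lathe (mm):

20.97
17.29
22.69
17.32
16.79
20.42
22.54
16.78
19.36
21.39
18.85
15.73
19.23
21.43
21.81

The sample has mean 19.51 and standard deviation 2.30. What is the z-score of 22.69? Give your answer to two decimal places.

1.38

z = (22.69 − 19.51) / 2.30 = 1.38.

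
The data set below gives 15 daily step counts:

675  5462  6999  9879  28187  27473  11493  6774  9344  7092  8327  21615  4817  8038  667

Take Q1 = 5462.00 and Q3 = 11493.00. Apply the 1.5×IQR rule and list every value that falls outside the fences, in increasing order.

21615, 27473, 28187

IQR = Q3 − Q1 = 11493.00 − 5462.00 = 6031.00.
Lower fence = Q1 − 1.5·IQR = 5462.00 − 9046.50 = -3584.50.
Upper fence = Q3 + 1.5·IQR = 11493.00 + 9046.50 = 20539.50.
21615 > 20539.50 → outlier.
27473 > 20539.50 → outlier.
28187 > 20539.50 → outlier.
All remaining values lie within [-3584.50, 20539.50].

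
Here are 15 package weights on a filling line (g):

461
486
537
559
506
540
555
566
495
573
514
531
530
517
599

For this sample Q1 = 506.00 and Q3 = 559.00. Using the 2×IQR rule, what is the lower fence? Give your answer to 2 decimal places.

400.00

IQR = Q3 − Q1 = 559.00 − 506.00 = 53.00.
Lower fence = Q1 − 2·IQR = 506.00 − 106.00 = 400.00.
Upper fence = Q3 + 2·IQR = 559.00 + 106.00 = 665.00.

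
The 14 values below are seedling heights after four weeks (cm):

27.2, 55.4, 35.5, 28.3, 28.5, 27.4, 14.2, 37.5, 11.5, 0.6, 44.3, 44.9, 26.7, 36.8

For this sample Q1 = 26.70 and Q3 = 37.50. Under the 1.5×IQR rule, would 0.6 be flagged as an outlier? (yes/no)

yes

IQR = Q3 − Q1 = 37.50 − 26.70 = 10.80.
Lower fence = Q1 − 1.5·IQR = 26.70 − 16.20 = 10.50.
Upper fence = Q3 + 1.5·IQR = 37.50 + 16.20 = 53.70.
0.6 lies below the lower fence.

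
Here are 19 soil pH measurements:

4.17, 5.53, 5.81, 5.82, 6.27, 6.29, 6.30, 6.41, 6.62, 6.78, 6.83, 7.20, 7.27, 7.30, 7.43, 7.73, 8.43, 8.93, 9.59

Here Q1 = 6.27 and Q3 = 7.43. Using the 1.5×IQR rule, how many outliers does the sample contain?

2

IQR = 1.16; fences at 6.27 − 1.74 = 4.53 and 7.43 + 1.74 = 9.17.
Outside the cutoffs: 4.17, 9.59.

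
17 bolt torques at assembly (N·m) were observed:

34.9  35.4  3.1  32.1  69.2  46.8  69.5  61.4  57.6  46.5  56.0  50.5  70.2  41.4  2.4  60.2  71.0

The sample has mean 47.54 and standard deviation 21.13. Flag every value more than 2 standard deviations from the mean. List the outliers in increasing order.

Cutoffs at x̄ ± 2s: 47.54 ± 2·21.13 = [5.28, 89.80].
2.4: z = -2.14, |z| > 2 → outlier.
3.1: z = -2.10, |z| > 2 → outlier.
Every other value lies within [5.28, 89.80].

2.4, 3.1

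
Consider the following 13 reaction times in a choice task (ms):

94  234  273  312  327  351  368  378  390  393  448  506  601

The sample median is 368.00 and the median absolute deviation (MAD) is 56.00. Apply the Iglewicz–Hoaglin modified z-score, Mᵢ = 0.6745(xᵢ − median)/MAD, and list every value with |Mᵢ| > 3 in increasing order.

|Mᵢ| > 3 ⇔ |xᵢ − 368.00| > 3·56.00/0.6745 = 249.07.
So outliers lie outside [118.93, 617.07].
94: M = -3.30 → outlier.

94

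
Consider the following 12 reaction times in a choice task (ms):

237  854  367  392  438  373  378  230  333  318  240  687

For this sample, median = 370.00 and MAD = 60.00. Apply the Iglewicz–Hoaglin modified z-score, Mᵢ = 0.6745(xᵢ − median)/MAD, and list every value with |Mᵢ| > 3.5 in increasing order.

|Mᵢ| > 3.5 ⇔ |xᵢ − 370.00| > 3.5·60.00/0.6745 = 311.34.
So outliers lie outside [58.66, 681.34].
687: M = 3.56 → outlier.
854: M = 5.44 → outlier.

687, 854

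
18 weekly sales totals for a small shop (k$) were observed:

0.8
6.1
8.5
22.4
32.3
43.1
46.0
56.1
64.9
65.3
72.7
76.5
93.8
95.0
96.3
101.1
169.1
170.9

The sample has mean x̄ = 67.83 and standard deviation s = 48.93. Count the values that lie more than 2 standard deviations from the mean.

2

Cutoffs: x̄ ± 2s = [-30.03, 165.69].
Outside the cutoffs: 169.1, 170.9.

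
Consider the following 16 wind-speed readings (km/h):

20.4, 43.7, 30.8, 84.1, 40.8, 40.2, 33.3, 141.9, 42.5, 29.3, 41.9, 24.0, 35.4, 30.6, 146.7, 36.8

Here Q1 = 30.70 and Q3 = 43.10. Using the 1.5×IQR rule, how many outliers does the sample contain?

IQR = 12.40; fences at 30.70 − 18.60 = 12.10 and 43.10 + 18.60 = 61.70.
Outside the cutoffs: 84.1, 141.9, 146.7.

3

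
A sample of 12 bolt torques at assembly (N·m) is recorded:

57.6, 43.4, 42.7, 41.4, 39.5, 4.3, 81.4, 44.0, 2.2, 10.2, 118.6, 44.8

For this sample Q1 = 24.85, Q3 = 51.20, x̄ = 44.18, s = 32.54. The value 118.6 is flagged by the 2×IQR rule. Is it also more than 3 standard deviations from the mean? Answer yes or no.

z = (118.6 − 44.18) / 32.54 = 2.29.
|z| = 2.29 ≤ 3.

no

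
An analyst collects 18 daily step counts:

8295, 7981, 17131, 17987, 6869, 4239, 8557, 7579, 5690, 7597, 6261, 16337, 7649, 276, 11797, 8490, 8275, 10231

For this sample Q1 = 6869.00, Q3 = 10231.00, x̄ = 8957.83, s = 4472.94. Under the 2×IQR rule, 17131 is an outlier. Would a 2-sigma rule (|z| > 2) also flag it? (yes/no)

z = (17131 − 8957.83) / 4472.94 = 1.83.
|z| = 1.83 ≤ 2.

no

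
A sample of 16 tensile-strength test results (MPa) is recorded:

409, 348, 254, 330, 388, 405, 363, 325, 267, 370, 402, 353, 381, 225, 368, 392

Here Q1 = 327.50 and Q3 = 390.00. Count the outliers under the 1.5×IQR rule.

IQR = 62.50; fences at 327.50 − 93.75 = 233.75 and 390.00 + 93.75 = 483.75.
Outside the cutoffs: 225.

1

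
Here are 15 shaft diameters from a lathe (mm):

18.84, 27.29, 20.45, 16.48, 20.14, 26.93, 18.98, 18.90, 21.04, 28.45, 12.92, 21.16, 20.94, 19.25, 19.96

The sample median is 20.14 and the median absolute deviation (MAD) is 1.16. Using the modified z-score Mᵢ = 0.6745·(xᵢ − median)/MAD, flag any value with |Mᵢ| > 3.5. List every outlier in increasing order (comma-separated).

|Mᵢ| > 3.5 ⇔ |xᵢ − 20.14| > 3.5·1.16/0.6745 = 6.02.
So outliers lie outside [14.12, 26.16].
12.92: M = -4.20 → outlier.
26.93: M = 3.95 → outlier.
27.29: M = 4.16 → outlier.
28.45: M = 4.83 → outlier.

12.92, 26.93, 27.29, 28.45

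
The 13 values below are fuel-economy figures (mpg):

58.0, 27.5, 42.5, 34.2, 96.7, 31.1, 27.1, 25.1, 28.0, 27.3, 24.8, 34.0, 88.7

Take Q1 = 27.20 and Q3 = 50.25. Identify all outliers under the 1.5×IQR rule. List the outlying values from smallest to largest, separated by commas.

IQR = Q3 − Q1 = 50.25 − 27.20 = 23.05.
Lower fence = Q1 − 1.5·IQR = 27.20 − 34.575 = -7.375.
Upper fence = Q3 + 1.5·IQR = 50.25 + 34.575 = 84.825.
88.7 > 84.825 → outlier.
96.7 > 84.825 → outlier.
All remaining values lie within [-7.375, 84.825].

88.7, 96.7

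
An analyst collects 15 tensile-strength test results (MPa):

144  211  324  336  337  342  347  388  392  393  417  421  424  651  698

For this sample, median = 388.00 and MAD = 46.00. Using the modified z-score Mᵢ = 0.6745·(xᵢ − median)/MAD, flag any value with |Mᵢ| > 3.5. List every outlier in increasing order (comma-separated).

144, 651, 698

|Mᵢ| > 3.5 ⇔ |xᵢ − 388.00| > 3.5·46.00/0.6745 = 238.70.
So outliers lie outside [149.30, 626.70].
144: M = -3.58 → outlier.
651: M = 3.86 → outlier.
698: M = 4.55 → outlier.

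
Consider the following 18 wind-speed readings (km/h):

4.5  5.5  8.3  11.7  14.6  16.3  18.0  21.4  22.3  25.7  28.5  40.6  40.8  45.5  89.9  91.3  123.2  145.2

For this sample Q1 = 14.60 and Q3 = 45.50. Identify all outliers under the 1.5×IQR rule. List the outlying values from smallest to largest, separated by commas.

IQR = Q3 − Q1 = 45.50 − 14.60 = 30.90.
Lower fence = Q1 − 1.5·IQR = 14.60 − 46.35 = -31.75.
Upper fence = Q3 + 1.5·IQR = 45.50 + 46.35 = 91.85.
123.2 > 91.85 → outlier.
145.2 > 91.85 → outlier.
All remaining values lie within [-31.75, 91.85].

123.2, 145.2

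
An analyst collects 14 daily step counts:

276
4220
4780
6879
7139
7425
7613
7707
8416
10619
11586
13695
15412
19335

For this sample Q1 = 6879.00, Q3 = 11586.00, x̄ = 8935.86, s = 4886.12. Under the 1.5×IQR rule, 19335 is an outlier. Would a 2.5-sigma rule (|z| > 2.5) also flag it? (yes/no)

z = (19335 − 8935.86) / 4886.12 = 2.13.
|z| = 2.13 ≤ 2.5.

no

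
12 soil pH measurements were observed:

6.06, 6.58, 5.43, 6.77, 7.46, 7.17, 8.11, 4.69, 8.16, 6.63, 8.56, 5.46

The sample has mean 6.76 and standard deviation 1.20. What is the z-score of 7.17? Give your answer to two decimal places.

0.34

z = (7.17 − 6.76) / 1.20 = 0.34.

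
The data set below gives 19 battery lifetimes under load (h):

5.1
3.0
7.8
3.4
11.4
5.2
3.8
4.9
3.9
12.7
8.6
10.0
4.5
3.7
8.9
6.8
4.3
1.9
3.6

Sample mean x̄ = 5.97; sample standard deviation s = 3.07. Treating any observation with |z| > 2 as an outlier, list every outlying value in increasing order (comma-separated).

12.7

Cutoffs at x̄ ± 2s: 5.97 ± 2·3.07 = [-0.17, 12.11].
12.7: z = 2.19, |z| > 2 → outlier.
Every other value lies within [-0.17, 12.11].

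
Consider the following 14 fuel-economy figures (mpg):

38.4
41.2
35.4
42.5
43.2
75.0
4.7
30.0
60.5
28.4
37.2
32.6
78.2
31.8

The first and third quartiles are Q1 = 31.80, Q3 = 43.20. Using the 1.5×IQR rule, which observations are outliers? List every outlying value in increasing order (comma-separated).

IQR = Q3 − Q1 = 43.20 − 31.80 = 11.40.
Lower fence = Q1 − 1.5·IQR = 31.80 − 17.10 = 14.70.
Upper fence = Q3 + 1.5·IQR = 43.20 + 17.10 = 60.30.
4.7 < 14.70 → outlier.
60.5 > 60.30 → outlier.
75.0 > 60.30 → outlier.
78.2 > 60.30 → outlier.
All remaining values lie within [14.70, 60.30].

4.7, 60.5, 75.0, 78.2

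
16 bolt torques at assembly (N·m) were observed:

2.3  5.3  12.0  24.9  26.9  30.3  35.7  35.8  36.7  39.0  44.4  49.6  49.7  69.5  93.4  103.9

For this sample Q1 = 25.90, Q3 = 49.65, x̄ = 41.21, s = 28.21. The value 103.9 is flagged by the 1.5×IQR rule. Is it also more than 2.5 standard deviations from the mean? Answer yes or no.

no

z = (103.9 − 41.21) / 28.21 = 2.22.
|z| = 2.22 ≤ 2.5.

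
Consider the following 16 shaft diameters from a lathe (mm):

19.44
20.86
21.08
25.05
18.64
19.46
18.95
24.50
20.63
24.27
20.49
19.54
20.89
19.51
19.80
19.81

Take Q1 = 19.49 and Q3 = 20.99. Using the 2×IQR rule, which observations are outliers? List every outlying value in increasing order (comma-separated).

IQR = Q3 − Q1 = 20.99 − 19.49 = 1.50.
Lower fence = Q1 − 2·IQR = 19.49 − 3.00 = 16.49.
Upper fence = Q3 + 2·IQR = 20.99 + 3.00 = 23.99.
24.27 > 23.99 → outlier.
24.50 > 23.99 → outlier.
25.05 > 23.99 → outlier.
All remaining values lie within [16.49, 23.99].

24.27, 24.50, 25.05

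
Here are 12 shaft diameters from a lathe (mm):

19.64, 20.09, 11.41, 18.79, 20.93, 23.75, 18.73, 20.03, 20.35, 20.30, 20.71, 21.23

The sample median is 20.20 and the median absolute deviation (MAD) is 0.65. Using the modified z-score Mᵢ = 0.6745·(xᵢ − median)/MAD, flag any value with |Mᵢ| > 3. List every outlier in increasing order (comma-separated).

|Mᵢ| > 3 ⇔ |xᵢ − 20.20| > 3·0.65/0.6745 = 2.89.
So outliers lie outside [17.31, 23.09].
11.41: M = -9.12 → outlier.
23.75: M = 3.68 → outlier.

11.41, 23.75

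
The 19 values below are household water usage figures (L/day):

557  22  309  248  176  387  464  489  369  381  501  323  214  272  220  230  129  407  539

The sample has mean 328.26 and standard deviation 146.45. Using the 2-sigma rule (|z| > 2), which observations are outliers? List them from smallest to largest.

22

Cutoffs at x̄ ± 2s: 328.26 ± 2·146.45 = [35.36, 621.16].
22: z = -2.09, |z| > 2 → outlier.
Every other value lies within [35.36, 621.16].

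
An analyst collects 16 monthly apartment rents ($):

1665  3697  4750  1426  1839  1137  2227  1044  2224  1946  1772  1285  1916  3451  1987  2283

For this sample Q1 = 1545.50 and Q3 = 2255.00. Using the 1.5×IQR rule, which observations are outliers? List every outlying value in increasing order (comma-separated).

IQR = Q3 − Q1 = 2255.00 − 1545.50 = 709.50.
Lower fence = Q1 − 1.5·IQR = 1545.50 − 1064.25 = 481.25.
Upper fence = Q3 + 1.5·IQR = 2255.00 + 1064.25 = 3319.25.
3451 > 3319.25 → outlier.
3697 > 3319.25 → outlier.
4750 > 3319.25 → outlier.
All remaining values lie within [481.25, 3319.25].

3451, 3697, 4750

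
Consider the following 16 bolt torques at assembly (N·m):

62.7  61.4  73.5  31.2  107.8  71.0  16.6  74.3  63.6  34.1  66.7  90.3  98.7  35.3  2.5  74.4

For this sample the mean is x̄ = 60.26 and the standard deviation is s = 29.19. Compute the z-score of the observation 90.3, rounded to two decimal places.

1.03

z = (90.3 − 60.26) / 29.19 = 1.03.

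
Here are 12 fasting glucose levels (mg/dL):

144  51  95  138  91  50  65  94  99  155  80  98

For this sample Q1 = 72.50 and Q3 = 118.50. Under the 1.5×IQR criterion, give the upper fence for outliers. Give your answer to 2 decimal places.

187.50

IQR = Q3 − Q1 = 118.50 − 72.50 = 46.00.
Lower fence = Q1 − 1.5·IQR = 72.50 − 69.00 = 3.50.
Upper fence = Q3 + 1.5·IQR = 118.50 + 69.00 = 187.50.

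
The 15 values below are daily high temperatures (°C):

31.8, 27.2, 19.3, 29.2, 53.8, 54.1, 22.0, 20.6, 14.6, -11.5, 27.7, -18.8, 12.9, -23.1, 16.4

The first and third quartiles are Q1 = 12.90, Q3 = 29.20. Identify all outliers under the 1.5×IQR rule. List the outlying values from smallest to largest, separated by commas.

-23.1, -18.8, 53.8, 54.1

IQR = Q3 − Q1 = 29.20 − 12.90 = 16.30.
Lower fence = Q1 − 1.5·IQR = 12.90 − 24.45 = -11.55.
Upper fence = Q3 + 1.5·IQR = 29.20 + 24.45 = 53.65.
-23.1 < -11.55 → outlier.
-18.8 < -11.55 → outlier.
53.8 > 53.65 → outlier.
54.1 > 53.65 → outlier.
All remaining values lie within [-11.55, 53.65].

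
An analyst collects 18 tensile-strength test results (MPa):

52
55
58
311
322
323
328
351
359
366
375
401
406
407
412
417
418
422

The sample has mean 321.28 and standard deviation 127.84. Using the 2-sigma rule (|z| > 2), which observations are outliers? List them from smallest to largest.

Cutoffs at x̄ ± 2s: 321.28 ± 2·127.84 = [65.60, 576.96].
52: z = -2.11, |z| > 2 → outlier.
55: z = -2.08, |z| > 2 → outlier.
58: z = -2.06, |z| > 2 → outlier.
Every other value lies within [65.60, 576.96].

52, 55, 58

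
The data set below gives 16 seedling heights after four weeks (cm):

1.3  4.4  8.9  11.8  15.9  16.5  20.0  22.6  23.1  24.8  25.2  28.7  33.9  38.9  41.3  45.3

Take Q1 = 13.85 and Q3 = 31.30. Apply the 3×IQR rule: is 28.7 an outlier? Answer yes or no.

IQR = Q3 − Q1 = 31.30 − 13.85 = 17.45.
Lower fence = Q1 − 3·IQR = 13.85 − 52.35 = -38.50.
Upper fence = Q3 + 3·IQR = 31.30 + 52.35 = 83.65.
28.7 lies within [-38.50, 83.65].

no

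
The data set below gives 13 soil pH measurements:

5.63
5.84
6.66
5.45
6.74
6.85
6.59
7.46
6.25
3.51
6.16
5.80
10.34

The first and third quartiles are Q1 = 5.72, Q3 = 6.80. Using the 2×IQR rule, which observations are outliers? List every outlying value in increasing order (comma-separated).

3.51, 10.34

IQR = Q3 − Q1 = 6.80 − 5.72 = 1.08.
Lower fence = Q1 − 2·IQR = 5.72 − 2.16 = 3.56.
Upper fence = Q3 + 2·IQR = 6.80 + 2.16 = 8.96.
3.51 < 3.56 → outlier.
10.34 > 8.96 → outlier.
All remaining values lie within [3.56, 8.96].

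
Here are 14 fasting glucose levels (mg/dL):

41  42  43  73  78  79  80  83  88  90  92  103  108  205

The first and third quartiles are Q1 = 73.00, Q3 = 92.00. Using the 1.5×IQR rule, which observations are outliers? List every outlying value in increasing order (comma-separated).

41, 42, 43, 205

IQR = Q3 − Q1 = 92.00 − 73.00 = 19.00.
Lower fence = Q1 − 1.5·IQR = 73.00 − 28.50 = 44.50.
Upper fence = Q3 + 1.5·IQR = 92.00 + 28.50 = 120.50.
41 < 44.50 → outlier.
42 < 44.50 → outlier.
43 < 44.50 → outlier.
205 > 120.50 → outlier.
All remaining values lie within [44.50, 120.50].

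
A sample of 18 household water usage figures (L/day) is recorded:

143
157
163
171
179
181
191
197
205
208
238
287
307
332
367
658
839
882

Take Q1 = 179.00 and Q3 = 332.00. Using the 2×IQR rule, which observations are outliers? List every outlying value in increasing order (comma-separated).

658, 839, 882

IQR = Q3 − Q1 = 332.00 − 179.00 = 153.00.
Lower fence = Q1 − 2·IQR = 179.00 − 306.00 = -127.00.
Upper fence = Q3 + 2·IQR = 332.00 + 306.00 = 638.00.
658 > 638.00 → outlier.
839 > 638.00 → outlier.
882 > 638.00 → outlier.
All remaining values lie within [-127.00, 638.00].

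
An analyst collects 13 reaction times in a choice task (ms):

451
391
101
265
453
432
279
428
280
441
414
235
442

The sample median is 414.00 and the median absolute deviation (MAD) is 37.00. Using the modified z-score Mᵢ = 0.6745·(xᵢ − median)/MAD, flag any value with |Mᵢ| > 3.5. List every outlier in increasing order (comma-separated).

|Mᵢ| > 3.5 ⇔ |xᵢ − 414.00| > 3.5·37.00/0.6745 = 191.99.
So outliers lie outside [222.01, 605.99].
101: M = -5.71 → outlier.

101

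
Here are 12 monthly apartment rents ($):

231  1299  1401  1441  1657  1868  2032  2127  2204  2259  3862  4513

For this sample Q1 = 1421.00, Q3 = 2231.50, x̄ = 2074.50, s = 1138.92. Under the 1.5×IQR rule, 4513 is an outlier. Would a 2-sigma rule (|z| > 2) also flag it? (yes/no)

yes

z = (4513 − 2074.50) / 1138.92 = 2.14.
|z| = 2.14 > 2.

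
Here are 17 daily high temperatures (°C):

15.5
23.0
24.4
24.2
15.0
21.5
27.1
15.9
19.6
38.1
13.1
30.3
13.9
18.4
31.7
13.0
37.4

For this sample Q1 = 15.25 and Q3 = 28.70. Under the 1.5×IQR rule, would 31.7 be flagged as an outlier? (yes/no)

no

IQR = Q3 − Q1 = 28.70 − 15.25 = 13.45.
Lower fence = Q1 − 1.5·IQR = 15.25 − 20.175 = -4.925.
Upper fence = Q3 + 1.5·IQR = 28.70 + 20.175 = 48.875.
31.7 lies within [-4.925, 48.875].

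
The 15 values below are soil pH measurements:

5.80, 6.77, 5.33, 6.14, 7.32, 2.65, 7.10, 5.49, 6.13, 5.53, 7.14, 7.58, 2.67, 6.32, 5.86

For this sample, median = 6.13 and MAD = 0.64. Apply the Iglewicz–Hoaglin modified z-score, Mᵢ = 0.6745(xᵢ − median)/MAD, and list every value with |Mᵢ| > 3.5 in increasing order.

|Mᵢ| > 3.5 ⇔ |xᵢ − 6.13| > 3.5·0.64/0.6745 = 3.32.
So outliers lie outside [2.81, 9.45].
2.65: M = -3.67 → outlier.
2.67: M = -3.65 → outlier.

2.65, 2.67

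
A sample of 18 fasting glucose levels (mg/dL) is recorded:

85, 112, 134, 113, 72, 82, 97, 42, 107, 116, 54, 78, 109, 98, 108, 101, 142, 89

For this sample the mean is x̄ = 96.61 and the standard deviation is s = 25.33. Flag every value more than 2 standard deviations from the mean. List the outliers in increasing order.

Cutoffs at x̄ ± 2s: 96.61 ± 2·25.33 = [45.95, 147.27].
42: z = -2.16, |z| > 2 → outlier.
Every other value lies within [45.95, 147.27].

42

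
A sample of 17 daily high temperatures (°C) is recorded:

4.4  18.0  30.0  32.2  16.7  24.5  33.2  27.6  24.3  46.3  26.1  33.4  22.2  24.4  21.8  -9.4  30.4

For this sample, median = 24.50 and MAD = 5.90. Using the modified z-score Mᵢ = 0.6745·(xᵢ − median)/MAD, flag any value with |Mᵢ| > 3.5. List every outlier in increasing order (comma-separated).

-9.4

|Mᵢ| > 3.5 ⇔ |xᵢ − 24.50| > 3.5·5.90/0.6745 = 30.62.
So outliers lie outside [-6.12, 55.12].
-9.4: M = -3.88 → outlier.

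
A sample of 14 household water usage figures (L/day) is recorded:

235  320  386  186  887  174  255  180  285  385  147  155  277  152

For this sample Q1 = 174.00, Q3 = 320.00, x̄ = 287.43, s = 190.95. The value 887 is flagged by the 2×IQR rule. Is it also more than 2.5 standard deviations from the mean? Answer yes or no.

z = (887 − 287.43) / 190.95 = 3.14.
|z| = 3.14 > 2.5.

yes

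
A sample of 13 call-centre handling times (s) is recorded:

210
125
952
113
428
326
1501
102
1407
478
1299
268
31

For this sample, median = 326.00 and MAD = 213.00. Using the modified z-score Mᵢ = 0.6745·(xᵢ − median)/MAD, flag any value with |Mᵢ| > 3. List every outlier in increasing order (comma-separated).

|Mᵢ| > 3 ⇔ |xᵢ − 326.00| > 3·213.00/0.6745 = 947.37.
So outliers lie outside [-621.37, 1273.37].
1299: M = 3.08 → outlier.
1407: M = 3.42 → outlier.
1501: M = 3.72 → outlier.

1299, 1407, 1501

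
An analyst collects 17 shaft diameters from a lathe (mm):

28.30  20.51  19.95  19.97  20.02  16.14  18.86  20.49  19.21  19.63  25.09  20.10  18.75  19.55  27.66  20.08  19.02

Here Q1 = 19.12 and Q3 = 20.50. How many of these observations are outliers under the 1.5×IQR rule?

4

IQR = 1.38; fences at 19.12 − 2.07 = 17.05 and 20.50 + 2.07 = 22.57.
Outside the cutoffs: 16.14, 25.09, 27.66, 28.30.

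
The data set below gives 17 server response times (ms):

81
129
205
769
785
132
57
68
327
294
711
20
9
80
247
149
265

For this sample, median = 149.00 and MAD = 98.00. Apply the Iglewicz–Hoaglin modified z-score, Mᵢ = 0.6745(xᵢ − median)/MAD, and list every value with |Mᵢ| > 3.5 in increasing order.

711, 769, 785

|Mᵢ| > 3.5 ⇔ |xᵢ − 149.00| > 3.5·98.00/0.6745 = 508.52.
So outliers lie outside [-359.52, 657.52].
711: M = 3.87 → outlier.
769: M = 4.27 → outlier.
785: M = 4.38 → outlier.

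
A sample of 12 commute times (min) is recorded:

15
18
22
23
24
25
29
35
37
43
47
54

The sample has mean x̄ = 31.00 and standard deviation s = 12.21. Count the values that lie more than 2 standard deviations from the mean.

Cutoffs: x̄ ± 2s = [6.58, 55.42].
Every value lies within the cutoffs.

0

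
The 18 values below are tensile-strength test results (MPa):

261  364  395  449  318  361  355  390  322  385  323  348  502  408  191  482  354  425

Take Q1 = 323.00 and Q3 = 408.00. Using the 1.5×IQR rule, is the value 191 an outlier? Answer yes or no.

yes

IQR = Q3 − Q1 = 408.00 − 323.00 = 85.00.
Lower fence = Q1 − 1.5·IQR = 323.00 − 127.50 = 195.50.
Upper fence = Q3 + 1.5·IQR = 408.00 + 127.50 = 535.50.
191 lies below the lower fence.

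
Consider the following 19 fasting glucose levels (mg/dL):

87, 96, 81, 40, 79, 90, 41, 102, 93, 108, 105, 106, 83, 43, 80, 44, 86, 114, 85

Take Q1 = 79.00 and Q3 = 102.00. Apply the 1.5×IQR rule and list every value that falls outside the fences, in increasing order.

IQR = Q3 − Q1 = 102.00 − 79.00 = 23.00.
Lower fence = Q1 − 1.5·IQR = 79.00 − 34.50 = 44.50.
Upper fence = Q3 + 1.5·IQR = 102.00 + 34.50 = 136.50.
40 < 44.50 → outlier.
41 < 44.50 → outlier.
43 < 44.50 → outlier.
44 < 44.50 → outlier.
All remaining values lie within [44.50, 136.50].

40, 41, 43, 44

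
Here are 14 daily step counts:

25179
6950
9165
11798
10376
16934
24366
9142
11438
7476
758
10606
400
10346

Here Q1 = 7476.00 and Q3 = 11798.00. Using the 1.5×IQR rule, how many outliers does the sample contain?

4

IQR = 4322.00; fences at 7476.00 − 6483.00 = 993.00 and 11798.00 + 6483.00 = 18281.00.
Outside the cutoffs: 400, 758, 24366, 25179.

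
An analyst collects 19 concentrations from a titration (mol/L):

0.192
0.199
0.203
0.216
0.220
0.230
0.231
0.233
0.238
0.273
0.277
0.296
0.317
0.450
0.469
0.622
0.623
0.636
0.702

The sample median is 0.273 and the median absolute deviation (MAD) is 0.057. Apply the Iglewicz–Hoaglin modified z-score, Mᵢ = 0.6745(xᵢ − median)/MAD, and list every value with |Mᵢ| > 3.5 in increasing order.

|Mᵢ| > 3.5 ⇔ |xᵢ − 0.273| > 3.5·0.057/0.6745 = 0.296.
So outliers lie outside [-0.023, 0.569].
0.622: M = 4.13 → outlier.
0.623: M = 4.14 → outlier.
0.636: M = 4.30 → outlier.
0.702: M = 5.08 → outlier.

0.622, 0.623, 0.636, 0.702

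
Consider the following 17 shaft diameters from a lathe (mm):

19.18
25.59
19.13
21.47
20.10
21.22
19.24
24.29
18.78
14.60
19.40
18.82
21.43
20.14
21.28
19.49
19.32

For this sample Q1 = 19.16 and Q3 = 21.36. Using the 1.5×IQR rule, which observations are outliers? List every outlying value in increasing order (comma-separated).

IQR = Q3 − Q1 = 21.36 − 19.16 = 2.20.
Lower fence = Q1 − 1.5·IQR = 19.16 − 3.30 = 15.86.
Upper fence = Q3 + 1.5·IQR = 21.36 + 3.30 = 24.66.
14.60 < 15.86 → outlier.
25.59 > 24.66 → outlier.
All remaining values lie within [15.86, 24.66].

14.60, 25.59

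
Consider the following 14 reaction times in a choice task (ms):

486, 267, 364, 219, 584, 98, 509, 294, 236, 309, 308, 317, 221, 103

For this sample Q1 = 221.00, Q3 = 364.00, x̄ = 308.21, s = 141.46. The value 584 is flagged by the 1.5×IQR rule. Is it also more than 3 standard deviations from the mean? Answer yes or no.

z = (584 − 308.21) / 141.46 = 1.95.
|z| = 1.95 ≤ 3.

no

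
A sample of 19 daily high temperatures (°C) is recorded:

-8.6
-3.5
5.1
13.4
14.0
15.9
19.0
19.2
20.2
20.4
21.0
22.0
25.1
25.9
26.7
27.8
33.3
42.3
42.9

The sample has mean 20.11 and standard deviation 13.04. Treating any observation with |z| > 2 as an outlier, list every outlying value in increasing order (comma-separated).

Cutoffs at x̄ ± 2s: 20.11 ± 2·13.04 = [-5.97, 46.19].
-8.6: z = -2.20, |z| > 2 → outlier.
Every other value lies within [-5.97, 46.19].

-8.6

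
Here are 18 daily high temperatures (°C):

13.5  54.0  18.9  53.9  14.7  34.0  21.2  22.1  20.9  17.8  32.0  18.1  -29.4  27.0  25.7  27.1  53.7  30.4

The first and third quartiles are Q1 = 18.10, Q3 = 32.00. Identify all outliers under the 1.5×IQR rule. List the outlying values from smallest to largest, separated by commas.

-29.4, 53.7, 53.9, 54.0

IQR = Q3 − Q1 = 32.00 − 18.10 = 13.90.
Lower fence = Q1 − 1.5·IQR = 18.10 − 20.85 = -2.75.
Upper fence = Q3 + 1.5·IQR = 32.00 + 20.85 = 52.85.
-29.4 < -2.75 → outlier.
53.7 > 52.85 → outlier.
53.9 > 52.85 → outlier.
54.0 > 52.85 → outlier.
All remaining values lie within [-2.75, 52.85].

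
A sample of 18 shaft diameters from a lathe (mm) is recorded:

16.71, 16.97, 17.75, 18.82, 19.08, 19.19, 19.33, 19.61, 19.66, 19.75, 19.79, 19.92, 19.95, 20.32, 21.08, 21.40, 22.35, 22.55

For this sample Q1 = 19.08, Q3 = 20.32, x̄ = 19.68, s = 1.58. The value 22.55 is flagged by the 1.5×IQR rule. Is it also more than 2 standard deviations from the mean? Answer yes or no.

no

z = (22.55 − 19.68) / 1.58 = 1.82.
|z| = 1.82 ≤ 2.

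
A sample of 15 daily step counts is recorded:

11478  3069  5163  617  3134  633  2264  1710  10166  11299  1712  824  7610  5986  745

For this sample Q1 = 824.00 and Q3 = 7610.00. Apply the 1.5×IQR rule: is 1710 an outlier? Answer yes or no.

IQR = Q3 − Q1 = 7610.00 − 824.00 = 6786.00.
Lower fence = Q1 − 1.5·IQR = 824.00 − 10179.00 = -9355.00.
Upper fence = Q3 + 1.5·IQR = 7610.00 + 10179.00 = 17789.00.
1710 lies within [-9355.00, 17789.00].

no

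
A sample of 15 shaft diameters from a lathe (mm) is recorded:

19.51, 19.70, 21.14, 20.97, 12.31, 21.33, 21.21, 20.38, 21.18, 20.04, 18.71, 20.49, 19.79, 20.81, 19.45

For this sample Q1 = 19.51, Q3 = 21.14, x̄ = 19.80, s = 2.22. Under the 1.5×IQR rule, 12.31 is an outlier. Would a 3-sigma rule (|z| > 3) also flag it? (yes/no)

yes

z = (12.31 − 19.80) / 2.22 = -3.37.
|z| = 3.37 > 3.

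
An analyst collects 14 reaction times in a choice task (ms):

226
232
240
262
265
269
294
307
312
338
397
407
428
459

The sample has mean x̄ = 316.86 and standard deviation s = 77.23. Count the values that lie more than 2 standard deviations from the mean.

0

Cutoffs: x̄ ± 2s = [162.40, 471.32].
Every value lies within the cutoffs.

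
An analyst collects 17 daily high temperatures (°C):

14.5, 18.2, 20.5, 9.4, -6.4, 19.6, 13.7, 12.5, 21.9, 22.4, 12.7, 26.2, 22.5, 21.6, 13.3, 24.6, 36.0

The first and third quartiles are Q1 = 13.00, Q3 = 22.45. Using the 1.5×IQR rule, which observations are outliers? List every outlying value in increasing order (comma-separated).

IQR = Q3 − Q1 = 22.45 − 13.00 = 9.45.
Lower fence = Q1 − 1.5·IQR = 13.00 − 14.175 = -1.175.
Upper fence = Q3 + 1.5·IQR = 22.45 + 14.175 = 36.625.
-6.4 < -1.175 → outlier.
All remaining values lie within [-1.175, 36.625].

-6.4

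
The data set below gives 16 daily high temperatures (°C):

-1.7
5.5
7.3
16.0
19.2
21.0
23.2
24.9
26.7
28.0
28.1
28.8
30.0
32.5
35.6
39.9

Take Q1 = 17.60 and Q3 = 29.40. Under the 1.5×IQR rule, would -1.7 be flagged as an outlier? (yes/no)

IQR = Q3 − Q1 = 29.40 − 17.60 = 11.80.
Lower fence = Q1 − 1.5·IQR = 17.60 − 17.70 = -0.10.
Upper fence = Q3 + 1.5·IQR = 29.40 + 17.70 = 47.10.
-1.7 lies below the lower fence.

yes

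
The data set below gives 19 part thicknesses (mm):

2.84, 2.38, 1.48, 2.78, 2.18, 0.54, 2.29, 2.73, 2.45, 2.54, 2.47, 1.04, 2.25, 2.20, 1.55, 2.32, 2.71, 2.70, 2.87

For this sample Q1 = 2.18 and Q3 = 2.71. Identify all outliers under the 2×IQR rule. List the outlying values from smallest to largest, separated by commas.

IQR = Q3 − Q1 = 2.71 − 2.18 = 0.53.
Lower fence = Q1 − 2·IQR = 2.18 − 1.06 = 1.12.
Upper fence = Q3 + 2·IQR = 2.71 + 1.06 = 3.77.
0.54 < 1.12 → outlier.
1.04 < 1.12 → outlier.
All remaining values lie within [1.12, 3.77].

0.54, 1.04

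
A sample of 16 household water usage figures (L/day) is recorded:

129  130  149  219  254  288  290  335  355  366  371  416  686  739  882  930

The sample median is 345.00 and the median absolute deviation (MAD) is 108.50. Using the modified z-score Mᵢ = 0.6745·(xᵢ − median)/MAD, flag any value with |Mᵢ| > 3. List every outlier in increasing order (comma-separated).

882, 930

|Mᵢ| > 3 ⇔ |xᵢ − 345.00| > 3·108.50/0.6745 = 482.58.
So outliers lie outside [-137.58, 827.58].
882: M = 3.34 → outlier.
930: M = 3.64 → outlier.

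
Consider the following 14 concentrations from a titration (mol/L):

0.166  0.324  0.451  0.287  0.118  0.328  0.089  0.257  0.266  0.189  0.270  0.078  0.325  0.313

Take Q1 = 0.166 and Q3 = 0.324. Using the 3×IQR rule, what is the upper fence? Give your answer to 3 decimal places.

IQR = Q3 − Q1 = 0.324 − 0.166 = 0.158.
Lower fence = Q1 − 3·IQR = 0.166 − 0.474 = -0.308.
Upper fence = Q3 + 3·IQR = 0.324 + 0.474 = 0.798.

0.798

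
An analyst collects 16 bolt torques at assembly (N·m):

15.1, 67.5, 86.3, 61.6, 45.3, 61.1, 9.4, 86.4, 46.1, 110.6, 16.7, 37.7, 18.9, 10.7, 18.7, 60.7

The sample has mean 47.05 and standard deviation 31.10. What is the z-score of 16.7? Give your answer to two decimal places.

-0.98

z = (16.7 − 47.05) / 31.10 = -0.98.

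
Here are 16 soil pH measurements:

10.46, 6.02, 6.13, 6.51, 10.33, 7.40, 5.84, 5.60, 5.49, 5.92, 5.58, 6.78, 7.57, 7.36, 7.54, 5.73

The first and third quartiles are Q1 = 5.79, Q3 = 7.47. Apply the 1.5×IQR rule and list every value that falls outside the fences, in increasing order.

IQR = Q3 − Q1 = 7.47 − 5.79 = 1.68.
Lower fence = Q1 − 1.5·IQR = 5.79 − 2.52 = 3.27.
Upper fence = Q3 + 1.5·IQR = 7.47 + 2.52 = 9.99.
10.33 > 9.99 → outlier.
10.46 > 9.99 → outlier.
All remaining values lie within [3.27, 9.99].

10.33, 10.46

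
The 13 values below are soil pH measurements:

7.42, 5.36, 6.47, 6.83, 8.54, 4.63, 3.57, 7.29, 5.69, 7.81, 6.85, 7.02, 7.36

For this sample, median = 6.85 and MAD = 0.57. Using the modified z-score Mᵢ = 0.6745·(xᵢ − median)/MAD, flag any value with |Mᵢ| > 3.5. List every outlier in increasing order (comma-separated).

|Mᵢ| > 3.5 ⇔ |xᵢ − 6.85| > 3.5·0.57/0.6745 = 2.96.
So outliers lie outside [3.89, 9.81].
3.57: M = -3.88 → outlier.

3.57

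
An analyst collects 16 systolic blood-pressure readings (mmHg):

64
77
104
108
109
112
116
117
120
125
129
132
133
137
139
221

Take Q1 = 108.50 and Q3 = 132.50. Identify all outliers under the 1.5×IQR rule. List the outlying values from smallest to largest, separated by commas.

64, 221

IQR = Q3 − Q1 = 132.50 − 108.50 = 24.00.
Lower fence = Q1 − 1.5·IQR = 108.50 − 36.00 = 72.50.
Upper fence = Q3 + 1.5·IQR = 132.50 + 36.00 = 168.50.
64 < 72.50 → outlier.
221 > 168.50 → outlier.
All remaining values lie within [72.50, 168.50].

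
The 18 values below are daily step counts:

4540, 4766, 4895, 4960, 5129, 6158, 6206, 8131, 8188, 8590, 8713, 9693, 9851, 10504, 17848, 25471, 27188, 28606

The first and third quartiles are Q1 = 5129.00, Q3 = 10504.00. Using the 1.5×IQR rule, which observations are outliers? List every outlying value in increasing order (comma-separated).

25471, 27188, 28606

IQR = Q3 − Q1 = 10504.00 − 5129.00 = 5375.00.
Lower fence = Q1 − 1.5·IQR = 5129.00 − 8062.50 = -2933.50.
Upper fence = Q3 + 1.5·IQR = 10504.00 + 8062.50 = 18566.50.
25471 > 18566.50 → outlier.
27188 > 18566.50 → outlier.
28606 > 18566.50 → outlier.
All remaining values lie within [-2933.50, 18566.50].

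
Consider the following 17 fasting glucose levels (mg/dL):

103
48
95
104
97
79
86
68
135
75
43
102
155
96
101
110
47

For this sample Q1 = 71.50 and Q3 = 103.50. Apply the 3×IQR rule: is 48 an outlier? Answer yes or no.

no

IQR = Q3 − Q1 = 103.50 − 71.50 = 32.00.
Lower fence = Q1 − 3·IQR = 71.50 − 96.00 = -24.50.
Upper fence = Q3 + 3·IQR = 103.50 + 96.00 = 199.50.
48 lies within [-24.50, 199.50].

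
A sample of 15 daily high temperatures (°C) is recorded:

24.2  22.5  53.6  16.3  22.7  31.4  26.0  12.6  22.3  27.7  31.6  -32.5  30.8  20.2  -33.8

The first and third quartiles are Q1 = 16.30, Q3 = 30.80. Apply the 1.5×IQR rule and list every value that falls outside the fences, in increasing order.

-33.8, -32.5, 53.6

IQR = Q3 − Q1 = 30.80 − 16.30 = 14.50.
Lower fence = Q1 − 1.5·IQR = 16.30 − 21.75 = -5.45.
Upper fence = Q3 + 1.5·IQR = 30.80 + 21.75 = 52.55.
-33.8 < -5.45 → outlier.
-32.5 < -5.45 → outlier.
53.6 > 52.55 → outlier.
All remaining values lie within [-5.45, 52.55].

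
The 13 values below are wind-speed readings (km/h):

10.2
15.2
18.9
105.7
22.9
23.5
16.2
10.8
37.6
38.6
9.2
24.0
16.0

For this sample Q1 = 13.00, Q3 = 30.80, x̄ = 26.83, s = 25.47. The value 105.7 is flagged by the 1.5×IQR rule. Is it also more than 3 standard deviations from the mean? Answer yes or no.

yes

z = (105.7 − 26.83) / 25.47 = 3.10.
|z| = 3.10 > 3.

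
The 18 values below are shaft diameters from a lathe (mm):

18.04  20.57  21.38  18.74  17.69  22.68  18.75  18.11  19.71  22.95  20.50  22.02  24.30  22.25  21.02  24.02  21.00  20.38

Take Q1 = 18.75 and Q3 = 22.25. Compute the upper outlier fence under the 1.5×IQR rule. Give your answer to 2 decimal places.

27.50

IQR = Q3 − Q1 = 22.25 − 18.75 = 3.50.
Lower fence = Q1 − 1.5·IQR = 18.75 − 5.25 = 13.50.
Upper fence = Q3 + 1.5·IQR = 22.25 + 5.25 = 27.50.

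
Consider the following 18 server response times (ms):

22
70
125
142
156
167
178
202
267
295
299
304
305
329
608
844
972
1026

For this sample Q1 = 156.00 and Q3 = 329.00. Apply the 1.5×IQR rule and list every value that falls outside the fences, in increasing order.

IQR = Q3 − Q1 = 329.00 − 156.00 = 173.00.
Lower fence = Q1 − 1.5·IQR = 156.00 − 259.50 = -103.50.
Upper fence = Q3 + 1.5·IQR = 329.00 + 259.50 = 588.50.
608 > 588.50 → outlier.
844 > 588.50 → outlier.
972 > 588.50 → outlier.
1026 > 588.50 → outlier.
All remaining values lie within [-103.50, 588.50].

608, 844, 972, 1026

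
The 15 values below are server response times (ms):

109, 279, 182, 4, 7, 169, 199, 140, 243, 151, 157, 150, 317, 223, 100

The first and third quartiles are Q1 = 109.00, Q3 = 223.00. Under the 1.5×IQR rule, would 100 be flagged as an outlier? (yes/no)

IQR = Q3 − Q1 = 223.00 − 109.00 = 114.00.
Lower fence = Q1 − 1.5·IQR = 109.00 − 171.00 = -62.00.
Upper fence = Q3 + 1.5·IQR = 223.00 + 171.00 = 394.00.
100 lies within [-62.00, 394.00].

no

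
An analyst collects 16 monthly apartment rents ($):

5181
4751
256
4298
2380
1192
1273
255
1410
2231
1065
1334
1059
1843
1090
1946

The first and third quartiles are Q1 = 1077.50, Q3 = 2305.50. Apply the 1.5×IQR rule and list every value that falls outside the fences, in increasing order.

4298, 4751, 5181

IQR = Q3 − Q1 = 2305.50 − 1077.50 = 1228.00.
Lower fence = Q1 − 1.5·IQR = 1077.50 − 1842.00 = -764.50.
Upper fence = Q3 + 1.5·IQR = 2305.50 + 1842.00 = 4147.50.
4298 > 4147.50 → outlier.
4751 > 4147.50 → outlier.
5181 > 4147.50 → outlier.
All remaining values lie within [-764.50, 4147.50].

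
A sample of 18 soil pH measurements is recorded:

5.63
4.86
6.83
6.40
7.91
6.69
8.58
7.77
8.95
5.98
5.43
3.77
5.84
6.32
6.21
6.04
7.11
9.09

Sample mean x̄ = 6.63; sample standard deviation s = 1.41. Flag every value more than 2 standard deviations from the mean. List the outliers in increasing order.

3.77

Cutoffs at x̄ ± 2s: 6.63 ± 2·1.41 = [3.81, 9.45].
3.77: z = -2.03, |z| > 2 → outlier.
Every other value lies within [3.81, 9.45].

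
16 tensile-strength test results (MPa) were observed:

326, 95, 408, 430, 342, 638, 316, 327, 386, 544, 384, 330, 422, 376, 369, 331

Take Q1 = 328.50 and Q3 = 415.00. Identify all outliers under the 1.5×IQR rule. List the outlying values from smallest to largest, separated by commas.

95, 638

IQR = Q3 − Q1 = 415.00 − 328.50 = 86.50.
Lower fence = Q1 − 1.5·IQR = 328.50 − 129.75 = 198.75.
Upper fence = Q3 + 1.5·IQR = 415.00 + 129.75 = 544.75.
95 < 198.75 → outlier.
638 > 544.75 → outlier.
All remaining values lie within [198.75, 544.75].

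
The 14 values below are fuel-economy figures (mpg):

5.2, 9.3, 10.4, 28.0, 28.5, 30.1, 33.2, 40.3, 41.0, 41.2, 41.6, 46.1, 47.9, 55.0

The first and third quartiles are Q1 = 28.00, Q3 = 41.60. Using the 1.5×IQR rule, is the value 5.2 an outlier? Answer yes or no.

IQR = Q3 − Q1 = 41.60 − 28.00 = 13.60.
Lower fence = Q1 − 1.5·IQR = 28.00 − 20.40 = 7.60.
Upper fence = Q3 + 1.5·IQR = 41.60 + 20.40 = 62.00.
5.2 lies below the lower fence.

yes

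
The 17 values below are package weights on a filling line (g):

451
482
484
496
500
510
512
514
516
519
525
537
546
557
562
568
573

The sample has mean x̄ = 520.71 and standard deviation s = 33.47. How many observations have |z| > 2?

Cutoffs: x̄ ± 2s = [453.77, 587.65].
Outside the cutoffs: 451.

1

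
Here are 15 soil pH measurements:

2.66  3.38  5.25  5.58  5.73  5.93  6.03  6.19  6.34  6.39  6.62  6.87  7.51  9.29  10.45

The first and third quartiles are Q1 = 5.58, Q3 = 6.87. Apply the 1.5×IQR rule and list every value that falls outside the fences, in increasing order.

IQR = Q3 − Q1 = 6.87 − 5.58 = 1.29.
Lower fence = Q1 − 1.5·IQR = 5.58 − 1.935 = 3.645.
Upper fence = Q3 + 1.5·IQR = 6.87 + 1.935 = 8.805.
2.66 < 3.645 → outlier.
3.38 < 3.645 → outlier.
9.29 > 8.805 → outlier.
10.45 > 8.805 → outlier.
All remaining values lie within [3.645, 8.805].

2.66, 3.38, 9.29, 10.45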